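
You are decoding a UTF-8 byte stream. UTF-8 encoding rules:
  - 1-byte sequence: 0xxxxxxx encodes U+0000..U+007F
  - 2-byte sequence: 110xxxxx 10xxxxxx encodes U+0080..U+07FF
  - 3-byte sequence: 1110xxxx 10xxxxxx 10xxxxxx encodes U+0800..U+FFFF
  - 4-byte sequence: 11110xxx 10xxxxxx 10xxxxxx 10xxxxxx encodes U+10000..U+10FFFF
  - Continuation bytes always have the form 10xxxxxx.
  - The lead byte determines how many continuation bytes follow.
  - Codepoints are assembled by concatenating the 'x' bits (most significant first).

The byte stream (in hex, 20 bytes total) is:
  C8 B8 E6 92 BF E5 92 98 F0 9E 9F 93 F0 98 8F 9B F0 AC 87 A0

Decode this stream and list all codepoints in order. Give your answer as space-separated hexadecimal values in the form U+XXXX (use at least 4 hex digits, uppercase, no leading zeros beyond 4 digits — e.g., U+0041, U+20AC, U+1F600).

Answer: U+0238 U+64BF U+5498 U+1E7D3 U+183DB U+2C1E0

Derivation:
Byte[0]=C8: 2-byte lead, need 1 cont bytes. acc=0x8
Byte[1]=B8: continuation. acc=(acc<<6)|0x38=0x238
Completed: cp=U+0238 (starts at byte 0)
Byte[2]=E6: 3-byte lead, need 2 cont bytes. acc=0x6
Byte[3]=92: continuation. acc=(acc<<6)|0x12=0x192
Byte[4]=BF: continuation. acc=(acc<<6)|0x3F=0x64BF
Completed: cp=U+64BF (starts at byte 2)
Byte[5]=E5: 3-byte lead, need 2 cont bytes. acc=0x5
Byte[6]=92: continuation. acc=(acc<<6)|0x12=0x152
Byte[7]=98: continuation. acc=(acc<<6)|0x18=0x5498
Completed: cp=U+5498 (starts at byte 5)
Byte[8]=F0: 4-byte lead, need 3 cont bytes. acc=0x0
Byte[9]=9E: continuation. acc=(acc<<6)|0x1E=0x1E
Byte[10]=9F: continuation. acc=(acc<<6)|0x1F=0x79F
Byte[11]=93: continuation. acc=(acc<<6)|0x13=0x1E7D3
Completed: cp=U+1E7D3 (starts at byte 8)
Byte[12]=F0: 4-byte lead, need 3 cont bytes. acc=0x0
Byte[13]=98: continuation. acc=(acc<<6)|0x18=0x18
Byte[14]=8F: continuation. acc=(acc<<6)|0x0F=0x60F
Byte[15]=9B: continuation. acc=(acc<<6)|0x1B=0x183DB
Completed: cp=U+183DB (starts at byte 12)
Byte[16]=F0: 4-byte lead, need 3 cont bytes. acc=0x0
Byte[17]=AC: continuation. acc=(acc<<6)|0x2C=0x2C
Byte[18]=87: continuation. acc=(acc<<6)|0x07=0xB07
Byte[19]=A0: continuation. acc=(acc<<6)|0x20=0x2C1E0
Completed: cp=U+2C1E0 (starts at byte 16)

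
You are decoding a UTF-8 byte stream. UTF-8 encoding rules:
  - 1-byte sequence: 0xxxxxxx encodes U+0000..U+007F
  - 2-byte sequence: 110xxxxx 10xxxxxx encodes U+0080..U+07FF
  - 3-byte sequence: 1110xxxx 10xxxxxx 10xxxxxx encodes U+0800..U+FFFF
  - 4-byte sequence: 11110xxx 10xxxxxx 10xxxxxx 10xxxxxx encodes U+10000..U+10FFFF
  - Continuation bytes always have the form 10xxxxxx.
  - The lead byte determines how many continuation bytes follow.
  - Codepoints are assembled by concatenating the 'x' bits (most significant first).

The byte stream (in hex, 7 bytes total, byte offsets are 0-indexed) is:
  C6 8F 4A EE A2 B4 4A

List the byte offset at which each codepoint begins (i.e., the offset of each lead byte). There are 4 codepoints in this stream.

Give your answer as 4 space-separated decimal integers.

Answer: 0 2 3 6

Derivation:
Byte[0]=C6: 2-byte lead, need 1 cont bytes. acc=0x6
Byte[1]=8F: continuation. acc=(acc<<6)|0x0F=0x18F
Completed: cp=U+018F (starts at byte 0)
Byte[2]=4A: 1-byte ASCII. cp=U+004A
Byte[3]=EE: 3-byte lead, need 2 cont bytes. acc=0xE
Byte[4]=A2: continuation. acc=(acc<<6)|0x22=0x3A2
Byte[5]=B4: continuation. acc=(acc<<6)|0x34=0xE8B4
Completed: cp=U+E8B4 (starts at byte 3)
Byte[6]=4A: 1-byte ASCII. cp=U+004A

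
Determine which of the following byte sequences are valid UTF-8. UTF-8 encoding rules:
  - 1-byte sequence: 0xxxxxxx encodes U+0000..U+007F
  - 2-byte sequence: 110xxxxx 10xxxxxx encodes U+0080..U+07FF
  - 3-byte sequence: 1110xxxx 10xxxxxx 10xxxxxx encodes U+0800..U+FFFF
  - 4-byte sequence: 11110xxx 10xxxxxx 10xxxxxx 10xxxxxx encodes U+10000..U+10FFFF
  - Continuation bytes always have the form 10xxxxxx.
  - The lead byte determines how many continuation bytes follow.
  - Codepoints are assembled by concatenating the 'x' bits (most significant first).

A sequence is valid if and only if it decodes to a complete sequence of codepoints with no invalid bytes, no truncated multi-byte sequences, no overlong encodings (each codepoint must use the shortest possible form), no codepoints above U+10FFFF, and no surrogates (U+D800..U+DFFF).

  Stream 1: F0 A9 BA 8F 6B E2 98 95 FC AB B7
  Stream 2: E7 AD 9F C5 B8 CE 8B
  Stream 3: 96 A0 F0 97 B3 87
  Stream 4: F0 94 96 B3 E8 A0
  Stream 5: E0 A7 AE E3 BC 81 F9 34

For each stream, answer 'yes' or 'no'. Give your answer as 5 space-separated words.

Answer: no yes no no no

Derivation:
Stream 1: error at byte offset 8. INVALID
Stream 2: decodes cleanly. VALID
Stream 3: error at byte offset 0. INVALID
Stream 4: error at byte offset 6. INVALID
Stream 5: error at byte offset 6. INVALID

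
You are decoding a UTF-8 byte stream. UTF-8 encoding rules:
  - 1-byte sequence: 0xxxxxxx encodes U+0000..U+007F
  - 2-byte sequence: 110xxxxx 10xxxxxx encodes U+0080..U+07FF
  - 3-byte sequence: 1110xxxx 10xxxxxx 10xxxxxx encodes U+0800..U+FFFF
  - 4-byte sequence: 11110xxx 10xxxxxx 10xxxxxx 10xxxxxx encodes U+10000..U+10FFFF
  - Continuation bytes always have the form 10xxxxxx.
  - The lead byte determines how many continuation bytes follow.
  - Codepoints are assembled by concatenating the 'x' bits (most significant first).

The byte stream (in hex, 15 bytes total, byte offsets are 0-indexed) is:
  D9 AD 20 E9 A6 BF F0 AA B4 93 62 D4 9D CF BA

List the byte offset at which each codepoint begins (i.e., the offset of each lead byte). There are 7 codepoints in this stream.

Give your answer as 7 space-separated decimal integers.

Answer: 0 2 3 6 10 11 13

Derivation:
Byte[0]=D9: 2-byte lead, need 1 cont bytes. acc=0x19
Byte[1]=AD: continuation. acc=(acc<<6)|0x2D=0x66D
Completed: cp=U+066D (starts at byte 0)
Byte[2]=20: 1-byte ASCII. cp=U+0020
Byte[3]=E9: 3-byte lead, need 2 cont bytes. acc=0x9
Byte[4]=A6: continuation. acc=(acc<<6)|0x26=0x266
Byte[5]=BF: continuation. acc=(acc<<6)|0x3F=0x99BF
Completed: cp=U+99BF (starts at byte 3)
Byte[6]=F0: 4-byte lead, need 3 cont bytes. acc=0x0
Byte[7]=AA: continuation. acc=(acc<<6)|0x2A=0x2A
Byte[8]=B4: continuation. acc=(acc<<6)|0x34=0xAB4
Byte[9]=93: continuation. acc=(acc<<6)|0x13=0x2AD13
Completed: cp=U+2AD13 (starts at byte 6)
Byte[10]=62: 1-byte ASCII. cp=U+0062
Byte[11]=D4: 2-byte lead, need 1 cont bytes. acc=0x14
Byte[12]=9D: continuation. acc=(acc<<6)|0x1D=0x51D
Completed: cp=U+051D (starts at byte 11)
Byte[13]=CF: 2-byte lead, need 1 cont bytes. acc=0xF
Byte[14]=BA: continuation. acc=(acc<<6)|0x3A=0x3FA
Completed: cp=U+03FA (starts at byte 13)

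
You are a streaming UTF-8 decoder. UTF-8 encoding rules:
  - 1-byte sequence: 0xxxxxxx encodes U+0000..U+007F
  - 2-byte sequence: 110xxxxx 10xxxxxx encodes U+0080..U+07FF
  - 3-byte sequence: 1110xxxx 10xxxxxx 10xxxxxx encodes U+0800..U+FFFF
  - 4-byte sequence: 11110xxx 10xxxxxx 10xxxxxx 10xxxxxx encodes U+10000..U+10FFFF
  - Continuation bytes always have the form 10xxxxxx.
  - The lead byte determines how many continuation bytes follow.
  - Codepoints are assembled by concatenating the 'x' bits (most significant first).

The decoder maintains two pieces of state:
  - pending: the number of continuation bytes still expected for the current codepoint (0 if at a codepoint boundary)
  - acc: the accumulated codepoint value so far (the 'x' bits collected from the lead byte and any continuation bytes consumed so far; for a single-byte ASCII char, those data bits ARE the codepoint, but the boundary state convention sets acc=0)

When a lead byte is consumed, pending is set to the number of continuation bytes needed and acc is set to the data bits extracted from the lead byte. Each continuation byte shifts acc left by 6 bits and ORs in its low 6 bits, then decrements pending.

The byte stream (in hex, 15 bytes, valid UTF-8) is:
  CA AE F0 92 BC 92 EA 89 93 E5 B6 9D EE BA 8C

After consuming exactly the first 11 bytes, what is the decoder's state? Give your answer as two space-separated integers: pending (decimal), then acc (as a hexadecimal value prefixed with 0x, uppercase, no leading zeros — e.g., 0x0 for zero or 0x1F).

Answer: 1 0x176

Derivation:
Byte[0]=CA: 2-byte lead. pending=1, acc=0xA
Byte[1]=AE: continuation. acc=(acc<<6)|0x2E=0x2AE, pending=0
Byte[2]=F0: 4-byte lead. pending=3, acc=0x0
Byte[3]=92: continuation. acc=(acc<<6)|0x12=0x12, pending=2
Byte[4]=BC: continuation. acc=(acc<<6)|0x3C=0x4BC, pending=1
Byte[5]=92: continuation. acc=(acc<<6)|0x12=0x12F12, pending=0
Byte[6]=EA: 3-byte lead. pending=2, acc=0xA
Byte[7]=89: continuation. acc=(acc<<6)|0x09=0x289, pending=1
Byte[8]=93: continuation. acc=(acc<<6)|0x13=0xA253, pending=0
Byte[9]=E5: 3-byte lead. pending=2, acc=0x5
Byte[10]=B6: continuation. acc=(acc<<6)|0x36=0x176, pending=1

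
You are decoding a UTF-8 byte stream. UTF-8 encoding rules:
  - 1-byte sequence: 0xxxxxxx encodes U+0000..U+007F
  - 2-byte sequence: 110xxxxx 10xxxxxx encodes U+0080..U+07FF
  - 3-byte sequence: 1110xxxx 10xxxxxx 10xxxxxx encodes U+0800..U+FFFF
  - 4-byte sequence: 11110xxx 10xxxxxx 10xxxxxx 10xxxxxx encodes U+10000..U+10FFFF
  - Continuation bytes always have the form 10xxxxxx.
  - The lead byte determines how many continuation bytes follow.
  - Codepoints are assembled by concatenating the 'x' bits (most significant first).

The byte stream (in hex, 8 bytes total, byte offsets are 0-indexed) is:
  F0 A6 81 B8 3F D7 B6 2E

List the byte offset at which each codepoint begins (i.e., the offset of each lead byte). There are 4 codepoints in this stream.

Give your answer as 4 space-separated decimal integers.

Byte[0]=F0: 4-byte lead, need 3 cont bytes. acc=0x0
Byte[1]=A6: continuation. acc=(acc<<6)|0x26=0x26
Byte[2]=81: continuation. acc=(acc<<6)|0x01=0x981
Byte[3]=B8: continuation. acc=(acc<<6)|0x38=0x26078
Completed: cp=U+26078 (starts at byte 0)
Byte[4]=3F: 1-byte ASCII. cp=U+003F
Byte[5]=D7: 2-byte lead, need 1 cont bytes. acc=0x17
Byte[6]=B6: continuation. acc=(acc<<6)|0x36=0x5F6
Completed: cp=U+05F6 (starts at byte 5)
Byte[7]=2E: 1-byte ASCII. cp=U+002E

Answer: 0 4 5 7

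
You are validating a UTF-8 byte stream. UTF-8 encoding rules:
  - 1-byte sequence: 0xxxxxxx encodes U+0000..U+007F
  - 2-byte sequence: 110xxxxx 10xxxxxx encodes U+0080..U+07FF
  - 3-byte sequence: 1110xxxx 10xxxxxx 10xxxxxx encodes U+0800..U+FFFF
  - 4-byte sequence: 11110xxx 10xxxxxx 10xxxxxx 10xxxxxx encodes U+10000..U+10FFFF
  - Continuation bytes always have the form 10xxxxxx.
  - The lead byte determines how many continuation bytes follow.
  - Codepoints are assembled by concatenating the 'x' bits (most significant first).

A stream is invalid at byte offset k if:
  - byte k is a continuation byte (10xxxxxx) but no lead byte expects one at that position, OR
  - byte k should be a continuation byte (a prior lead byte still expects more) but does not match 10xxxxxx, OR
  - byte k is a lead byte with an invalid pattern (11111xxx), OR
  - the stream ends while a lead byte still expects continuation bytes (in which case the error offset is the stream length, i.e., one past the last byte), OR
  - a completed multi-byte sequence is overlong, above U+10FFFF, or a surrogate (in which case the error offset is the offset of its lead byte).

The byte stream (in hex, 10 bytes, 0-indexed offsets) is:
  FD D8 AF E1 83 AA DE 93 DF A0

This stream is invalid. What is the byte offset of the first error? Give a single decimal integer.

Answer: 0

Derivation:
Byte[0]=FD: INVALID lead byte (not 0xxx/110x/1110/11110)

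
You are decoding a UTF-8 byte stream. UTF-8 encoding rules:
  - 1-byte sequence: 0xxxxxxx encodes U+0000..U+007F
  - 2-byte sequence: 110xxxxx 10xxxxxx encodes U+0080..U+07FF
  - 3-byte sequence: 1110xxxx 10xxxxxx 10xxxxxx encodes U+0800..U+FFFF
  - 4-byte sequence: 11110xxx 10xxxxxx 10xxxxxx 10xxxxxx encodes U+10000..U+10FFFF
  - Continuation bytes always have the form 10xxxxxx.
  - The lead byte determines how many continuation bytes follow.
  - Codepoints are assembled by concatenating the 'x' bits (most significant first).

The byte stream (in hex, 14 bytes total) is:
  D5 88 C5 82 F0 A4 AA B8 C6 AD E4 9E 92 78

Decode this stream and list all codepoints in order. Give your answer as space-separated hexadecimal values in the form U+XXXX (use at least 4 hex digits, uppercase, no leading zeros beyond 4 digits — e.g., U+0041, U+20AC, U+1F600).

Byte[0]=D5: 2-byte lead, need 1 cont bytes. acc=0x15
Byte[1]=88: continuation. acc=(acc<<6)|0x08=0x548
Completed: cp=U+0548 (starts at byte 0)
Byte[2]=C5: 2-byte lead, need 1 cont bytes. acc=0x5
Byte[3]=82: continuation. acc=(acc<<6)|0x02=0x142
Completed: cp=U+0142 (starts at byte 2)
Byte[4]=F0: 4-byte lead, need 3 cont bytes. acc=0x0
Byte[5]=A4: continuation. acc=(acc<<6)|0x24=0x24
Byte[6]=AA: continuation. acc=(acc<<6)|0x2A=0x92A
Byte[7]=B8: continuation. acc=(acc<<6)|0x38=0x24AB8
Completed: cp=U+24AB8 (starts at byte 4)
Byte[8]=C6: 2-byte lead, need 1 cont bytes. acc=0x6
Byte[9]=AD: continuation. acc=(acc<<6)|0x2D=0x1AD
Completed: cp=U+01AD (starts at byte 8)
Byte[10]=E4: 3-byte lead, need 2 cont bytes. acc=0x4
Byte[11]=9E: continuation. acc=(acc<<6)|0x1E=0x11E
Byte[12]=92: continuation. acc=(acc<<6)|0x12=0x4792
Completed: cp=U+4792 (starts at byte 10)
Byte[13]=78: 1-byte ASCII. cp=U+0078

Answer: U+0548 U+0142 U+24AB8 U+01AD U+4792 U+0078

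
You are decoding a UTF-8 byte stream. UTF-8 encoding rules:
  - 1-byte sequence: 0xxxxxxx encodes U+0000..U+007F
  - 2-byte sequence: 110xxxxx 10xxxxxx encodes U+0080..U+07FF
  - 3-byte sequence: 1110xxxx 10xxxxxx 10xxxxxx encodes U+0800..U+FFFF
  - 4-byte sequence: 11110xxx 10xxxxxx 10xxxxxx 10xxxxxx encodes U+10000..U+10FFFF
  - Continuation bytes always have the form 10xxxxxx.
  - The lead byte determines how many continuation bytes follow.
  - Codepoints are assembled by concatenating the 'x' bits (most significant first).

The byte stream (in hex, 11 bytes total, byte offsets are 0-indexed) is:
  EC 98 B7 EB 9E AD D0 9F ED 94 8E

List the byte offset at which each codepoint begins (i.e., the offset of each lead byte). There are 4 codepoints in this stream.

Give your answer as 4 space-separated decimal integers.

Answer: 0 3 6 8

Derivation:
Byte[0]=EC: 3-byte lead, need 2 cont bytes. acc=0xC
Byte[1]=98: continuation. acc=(acc<<6)|0x18=0x318
Byte[2]=B7: continuation. acc=(acc<<6)|0x37=0xC637
Completed: cp=U+C637 (starts at byte 0)
Byte[3]=EB: 3-byte lead, need 2 cont bytes. acc=0xB
Byte[4]=9E: continuation. acc=(acc<<6)|0x1E=0x2DE
Byte[5]=AD: continuation. acc=(acc<<6)|0x2D=0xB7AD
Completed: cp=U+B7AD (starts at byte 3)
Byte[6]=D0: 2-byte lead, need 1 cont bytes. acc=0x10
Byte[7]=9F: continuation. acc=(acc<<6)|0x1F=0x41F
Completed: cp=U+041F (starts at byte 6)
Byte[8]=ED: 3-byte lead, need 2 cont bytes. acc=0xD
Byte[9]=94: continuation. acc=(acc<<6)|0x14=0x354
Byte[10]=8E: continuation. acc=(acc<<6)|0x0E=0xD50E
Completed: cp=U+D50E (starts at byte 8)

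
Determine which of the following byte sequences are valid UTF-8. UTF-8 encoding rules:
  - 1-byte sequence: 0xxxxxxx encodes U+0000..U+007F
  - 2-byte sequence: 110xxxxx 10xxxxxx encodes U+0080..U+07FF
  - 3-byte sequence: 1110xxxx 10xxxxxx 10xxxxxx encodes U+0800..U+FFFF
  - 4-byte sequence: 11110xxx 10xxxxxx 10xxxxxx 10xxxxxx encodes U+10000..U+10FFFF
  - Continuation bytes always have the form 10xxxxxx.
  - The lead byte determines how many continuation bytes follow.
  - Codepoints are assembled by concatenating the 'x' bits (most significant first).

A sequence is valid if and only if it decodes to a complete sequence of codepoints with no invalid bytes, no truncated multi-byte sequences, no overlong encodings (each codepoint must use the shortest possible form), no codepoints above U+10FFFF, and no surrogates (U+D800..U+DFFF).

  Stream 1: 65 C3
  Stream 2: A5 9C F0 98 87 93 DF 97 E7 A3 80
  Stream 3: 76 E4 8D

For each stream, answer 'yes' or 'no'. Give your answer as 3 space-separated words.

Stream 1: error at byte offset 2. INVALID
Stream 2: error at byte offset 0. INVALID
Stream 3: error at byte offset 3. INVALID

Answer: no no no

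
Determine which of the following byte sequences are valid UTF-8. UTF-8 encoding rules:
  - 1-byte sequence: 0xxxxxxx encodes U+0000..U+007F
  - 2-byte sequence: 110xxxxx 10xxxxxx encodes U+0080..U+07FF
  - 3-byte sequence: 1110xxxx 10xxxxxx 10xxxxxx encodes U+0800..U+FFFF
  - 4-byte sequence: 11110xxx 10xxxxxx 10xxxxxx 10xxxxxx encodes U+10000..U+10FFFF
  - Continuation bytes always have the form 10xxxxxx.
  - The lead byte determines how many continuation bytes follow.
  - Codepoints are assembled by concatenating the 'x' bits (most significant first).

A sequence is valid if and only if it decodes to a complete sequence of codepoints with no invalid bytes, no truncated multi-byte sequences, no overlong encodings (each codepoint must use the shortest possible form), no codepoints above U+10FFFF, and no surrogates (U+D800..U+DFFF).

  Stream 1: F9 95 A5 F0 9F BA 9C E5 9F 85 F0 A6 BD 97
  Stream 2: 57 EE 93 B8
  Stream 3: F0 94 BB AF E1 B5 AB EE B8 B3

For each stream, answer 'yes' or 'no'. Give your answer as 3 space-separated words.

Stream 1: error at byte offset 0. INVALID
Stream 2: decodes cleanly. VALID
Stream 3: decodes cleanly. VALID

Answer: no yes yes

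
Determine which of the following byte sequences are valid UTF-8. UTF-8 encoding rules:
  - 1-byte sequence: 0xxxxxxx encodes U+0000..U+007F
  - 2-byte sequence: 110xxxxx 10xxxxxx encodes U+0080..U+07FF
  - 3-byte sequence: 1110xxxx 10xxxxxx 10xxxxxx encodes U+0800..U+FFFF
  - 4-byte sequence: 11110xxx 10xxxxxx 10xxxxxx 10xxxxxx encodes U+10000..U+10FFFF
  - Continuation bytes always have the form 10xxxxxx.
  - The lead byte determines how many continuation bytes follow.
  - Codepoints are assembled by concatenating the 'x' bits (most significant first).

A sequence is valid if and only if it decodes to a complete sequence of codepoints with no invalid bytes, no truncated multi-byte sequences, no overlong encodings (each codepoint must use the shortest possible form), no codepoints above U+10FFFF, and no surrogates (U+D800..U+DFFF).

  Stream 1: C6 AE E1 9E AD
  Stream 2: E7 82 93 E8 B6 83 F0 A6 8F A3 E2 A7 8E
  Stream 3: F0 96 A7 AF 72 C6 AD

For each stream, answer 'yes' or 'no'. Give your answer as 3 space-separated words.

Answer: yes yes yes

Derivation:
Stream 1: decodes cleanly. VALID
Stream 2: decodes cleanly. VALID
Stream 3: decodes cleanly. VALID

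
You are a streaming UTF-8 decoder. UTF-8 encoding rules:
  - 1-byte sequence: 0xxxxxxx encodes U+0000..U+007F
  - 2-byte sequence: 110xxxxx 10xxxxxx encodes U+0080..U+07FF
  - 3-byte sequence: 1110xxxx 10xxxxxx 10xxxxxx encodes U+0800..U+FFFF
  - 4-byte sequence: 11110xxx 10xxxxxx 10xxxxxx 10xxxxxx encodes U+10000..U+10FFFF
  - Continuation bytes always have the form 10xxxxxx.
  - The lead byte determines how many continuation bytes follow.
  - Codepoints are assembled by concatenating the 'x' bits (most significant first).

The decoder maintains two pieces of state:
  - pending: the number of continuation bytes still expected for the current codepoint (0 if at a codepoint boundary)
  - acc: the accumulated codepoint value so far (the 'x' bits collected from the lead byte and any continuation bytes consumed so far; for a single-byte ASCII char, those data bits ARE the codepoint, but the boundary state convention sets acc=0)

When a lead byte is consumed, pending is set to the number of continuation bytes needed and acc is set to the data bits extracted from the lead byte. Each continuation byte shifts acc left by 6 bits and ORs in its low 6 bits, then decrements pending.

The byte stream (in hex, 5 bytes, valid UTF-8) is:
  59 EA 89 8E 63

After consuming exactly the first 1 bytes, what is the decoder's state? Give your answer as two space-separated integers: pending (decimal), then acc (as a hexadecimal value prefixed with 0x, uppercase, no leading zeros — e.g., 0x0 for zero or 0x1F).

Answer: 0 0x0

Derivation:
Byte[0]=59: 1-byte. pending=0, acc=0x0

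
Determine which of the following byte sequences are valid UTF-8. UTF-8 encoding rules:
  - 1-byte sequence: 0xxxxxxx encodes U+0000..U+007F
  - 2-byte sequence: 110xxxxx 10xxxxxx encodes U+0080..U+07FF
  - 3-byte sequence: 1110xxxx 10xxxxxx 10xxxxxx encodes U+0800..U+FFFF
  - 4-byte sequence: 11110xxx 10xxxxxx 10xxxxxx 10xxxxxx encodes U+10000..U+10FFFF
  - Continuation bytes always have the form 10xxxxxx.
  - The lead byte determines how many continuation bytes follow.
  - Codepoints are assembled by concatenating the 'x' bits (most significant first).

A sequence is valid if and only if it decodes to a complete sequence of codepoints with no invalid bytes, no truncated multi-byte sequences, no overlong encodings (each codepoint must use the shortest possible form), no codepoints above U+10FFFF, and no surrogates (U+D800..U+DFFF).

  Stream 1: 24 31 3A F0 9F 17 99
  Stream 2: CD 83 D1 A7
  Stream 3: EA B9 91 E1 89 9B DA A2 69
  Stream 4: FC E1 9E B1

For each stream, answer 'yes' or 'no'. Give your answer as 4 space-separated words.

Stream 1: error at byte offset 5. INVALID
Stream 2: decodes cleanly. VALID
Stream 3: decodes cleanly. VALID
Stream 4: error at byte offset 0. INVALID

Answer: no yes yes no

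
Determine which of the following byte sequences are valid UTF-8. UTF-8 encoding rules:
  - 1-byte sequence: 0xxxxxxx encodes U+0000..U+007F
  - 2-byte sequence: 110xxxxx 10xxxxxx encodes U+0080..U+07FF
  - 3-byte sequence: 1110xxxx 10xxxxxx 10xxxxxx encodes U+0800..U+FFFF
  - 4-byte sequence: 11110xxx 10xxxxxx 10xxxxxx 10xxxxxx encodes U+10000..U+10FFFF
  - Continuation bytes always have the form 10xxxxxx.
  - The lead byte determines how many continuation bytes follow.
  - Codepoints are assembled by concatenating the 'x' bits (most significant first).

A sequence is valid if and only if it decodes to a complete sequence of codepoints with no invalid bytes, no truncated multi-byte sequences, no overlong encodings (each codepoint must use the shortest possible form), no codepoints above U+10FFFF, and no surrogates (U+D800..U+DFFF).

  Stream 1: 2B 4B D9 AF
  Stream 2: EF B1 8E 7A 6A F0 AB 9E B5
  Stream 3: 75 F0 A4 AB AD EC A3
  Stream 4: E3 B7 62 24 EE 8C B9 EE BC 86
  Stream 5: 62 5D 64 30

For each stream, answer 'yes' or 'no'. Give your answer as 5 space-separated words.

Stream 1: decodes cleanly. VALID
Stream 2: decodes cleanly. VALID
Stream 3: error at byte offset 7. INVALID
Stream 4: error at byte offset 2. INVALID
Stream 5: decodes cleanly. VALID

Answer: yes yes no no yes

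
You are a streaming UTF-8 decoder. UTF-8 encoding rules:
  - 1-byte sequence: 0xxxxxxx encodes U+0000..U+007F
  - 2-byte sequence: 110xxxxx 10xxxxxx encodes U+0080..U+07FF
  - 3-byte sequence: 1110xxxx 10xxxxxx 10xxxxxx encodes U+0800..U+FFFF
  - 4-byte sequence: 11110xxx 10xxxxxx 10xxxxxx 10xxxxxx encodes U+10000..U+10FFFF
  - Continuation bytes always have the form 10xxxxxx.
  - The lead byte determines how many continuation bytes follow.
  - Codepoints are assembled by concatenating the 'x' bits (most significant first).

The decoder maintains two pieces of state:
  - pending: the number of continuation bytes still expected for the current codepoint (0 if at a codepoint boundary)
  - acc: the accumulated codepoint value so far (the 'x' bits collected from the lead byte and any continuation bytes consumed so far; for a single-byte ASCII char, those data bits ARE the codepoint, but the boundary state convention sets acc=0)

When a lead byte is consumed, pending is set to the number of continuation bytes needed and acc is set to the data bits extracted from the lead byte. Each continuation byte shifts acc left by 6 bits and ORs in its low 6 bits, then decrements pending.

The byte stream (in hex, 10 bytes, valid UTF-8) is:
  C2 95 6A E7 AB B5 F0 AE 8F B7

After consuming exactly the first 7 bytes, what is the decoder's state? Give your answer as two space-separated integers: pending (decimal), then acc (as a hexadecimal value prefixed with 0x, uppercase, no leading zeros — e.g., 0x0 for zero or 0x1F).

Byte[0]=C2: 2-byte lead. pending=1, acc=0x2
Byte[1]=95: continuation. acc=(acc<<6)|0x15=0x95, pending=0
Byte[2]=6A: 1-byte. pending=0, acc=0x0
Byte[3]=E7: 3-byte lead. pending=2, acc=0x7
Byte[4]=AB: continuation. acc=(acc<<6)|0x2B=0x1EB, pending=1
Byte[5]=B5: continuation. acc=(acc<<6)|0x35=0x7AF5, pending=0
Byte[6]=F0: 4-byte lead. pending=3, acc=0x0

Answer: 3 0x0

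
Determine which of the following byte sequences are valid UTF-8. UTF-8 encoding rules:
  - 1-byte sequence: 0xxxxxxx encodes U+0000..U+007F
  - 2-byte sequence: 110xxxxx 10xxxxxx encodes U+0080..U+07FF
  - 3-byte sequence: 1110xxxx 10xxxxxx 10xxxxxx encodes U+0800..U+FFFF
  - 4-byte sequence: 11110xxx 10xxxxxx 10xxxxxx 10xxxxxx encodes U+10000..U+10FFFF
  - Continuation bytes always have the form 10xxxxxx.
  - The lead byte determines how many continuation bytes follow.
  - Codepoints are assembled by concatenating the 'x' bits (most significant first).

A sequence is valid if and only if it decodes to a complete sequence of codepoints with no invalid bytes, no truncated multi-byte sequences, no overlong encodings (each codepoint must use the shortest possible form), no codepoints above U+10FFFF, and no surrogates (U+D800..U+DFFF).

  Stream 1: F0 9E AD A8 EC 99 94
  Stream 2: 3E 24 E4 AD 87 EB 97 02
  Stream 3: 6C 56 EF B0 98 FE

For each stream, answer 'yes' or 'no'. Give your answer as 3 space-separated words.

Stream 1: decodes cleanly. VALID
Stream 2: error at byte offset 7. INVALID
Stream 3: error at byte offset 5. INVALID

Answer: yes no no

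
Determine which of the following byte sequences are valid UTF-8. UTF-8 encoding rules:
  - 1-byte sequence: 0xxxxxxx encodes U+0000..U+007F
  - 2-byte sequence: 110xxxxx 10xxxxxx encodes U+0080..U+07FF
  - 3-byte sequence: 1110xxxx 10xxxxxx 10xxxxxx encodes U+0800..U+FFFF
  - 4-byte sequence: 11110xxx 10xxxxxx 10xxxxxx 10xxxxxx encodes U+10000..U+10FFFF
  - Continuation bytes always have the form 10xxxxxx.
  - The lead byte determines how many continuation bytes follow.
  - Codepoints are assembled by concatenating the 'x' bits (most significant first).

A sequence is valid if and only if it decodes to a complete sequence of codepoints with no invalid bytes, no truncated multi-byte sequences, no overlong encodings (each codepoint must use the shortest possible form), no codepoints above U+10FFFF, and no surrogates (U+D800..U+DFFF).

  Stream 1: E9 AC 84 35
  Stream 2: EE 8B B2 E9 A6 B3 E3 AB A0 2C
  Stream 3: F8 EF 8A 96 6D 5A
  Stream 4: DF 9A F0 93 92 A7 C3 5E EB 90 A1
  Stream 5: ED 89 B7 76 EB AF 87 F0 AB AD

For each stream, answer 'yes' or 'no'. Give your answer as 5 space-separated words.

Stream 1: decodes cleanly. VALID
Stream 2: decodes cleanly. VALID
Stream 3: error at byte offset 0. INVALID
Stream 4: error at byte offset 7. INVALID
Stream 5: error at byte offset 10. INVALID

Answer: yes yes no no no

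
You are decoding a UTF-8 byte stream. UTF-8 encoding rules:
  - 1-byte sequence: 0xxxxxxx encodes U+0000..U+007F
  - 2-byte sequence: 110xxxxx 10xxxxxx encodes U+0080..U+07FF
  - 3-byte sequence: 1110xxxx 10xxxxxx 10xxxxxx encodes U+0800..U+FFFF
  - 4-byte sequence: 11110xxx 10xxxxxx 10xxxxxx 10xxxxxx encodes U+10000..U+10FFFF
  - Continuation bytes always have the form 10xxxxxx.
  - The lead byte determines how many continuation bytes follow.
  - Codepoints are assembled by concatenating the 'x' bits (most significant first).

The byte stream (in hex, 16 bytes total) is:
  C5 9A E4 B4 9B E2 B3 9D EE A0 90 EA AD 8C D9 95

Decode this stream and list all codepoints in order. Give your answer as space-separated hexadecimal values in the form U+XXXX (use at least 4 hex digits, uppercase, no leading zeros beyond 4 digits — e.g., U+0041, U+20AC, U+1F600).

Byte[0]=C5: 2-byte lead, need 1 cont bytes. acc=0x5
Byte[1]=9A: continuation. acc=(acc<<6)|0x1A=0x15A
Completed: cp=U+015A (starts at byte 0)
Byte[2]=E4: 3-byte lead, need 2 cont bytes. acc=0x4
Byte[3]=B4: continuation. acc=(acc<<6)|0x34=0x134
Byte[4]=9B: continuation. acc=(acc<<6)|0x1B=0x4D1B
Completed: cp=U+4D1B (starts at byte 2)
Byte[5]=E2: 3-byte lead, need 2 cont bytes. acc=0x2
Byte[6]=B3: continuation. acc=(acc<<6)|0x33=0xB3
Byte[7]=9D: continuation. acc=(acc<<6)|0x1D=0x2CDD
Completed: cp=U+2CDD (starts at byte 5)
Byte[8]=EE: 3-byte lead, need 2 cont bytes. acc=0xE
Byte[9]=A0: continuation. acc=(acc<<6)|0x20=0x3A0
Byte[10]=90: continuation. acc=(acc<<6)|0x10=0xE810
Completed: cp=U+E810 (starts at byte 8)
Byte[11]=EA: 3-byte lead, need 2 cont bytes. acc=0xA
Byte[12]=AD: continuation. acc=(acc<<6)|0x2D=0x2AD
Byte[13]=8C: continuation. acc=(acc<<6)|0x0C=0xAB4C
Completed: cp=U+AB4C (starts at byte 11)
Byte[14]=D9: 2-byte lead, need 1 cont bytes. acc=0x19
Byte[15]=95: continuation. acc=(acc<<6)|0x15=0x655
Completed: cp=U+0655 (starts at byte 14)

Answer: U+015A U+4D1B U+2CDD U+E810 U+AB4C U+0655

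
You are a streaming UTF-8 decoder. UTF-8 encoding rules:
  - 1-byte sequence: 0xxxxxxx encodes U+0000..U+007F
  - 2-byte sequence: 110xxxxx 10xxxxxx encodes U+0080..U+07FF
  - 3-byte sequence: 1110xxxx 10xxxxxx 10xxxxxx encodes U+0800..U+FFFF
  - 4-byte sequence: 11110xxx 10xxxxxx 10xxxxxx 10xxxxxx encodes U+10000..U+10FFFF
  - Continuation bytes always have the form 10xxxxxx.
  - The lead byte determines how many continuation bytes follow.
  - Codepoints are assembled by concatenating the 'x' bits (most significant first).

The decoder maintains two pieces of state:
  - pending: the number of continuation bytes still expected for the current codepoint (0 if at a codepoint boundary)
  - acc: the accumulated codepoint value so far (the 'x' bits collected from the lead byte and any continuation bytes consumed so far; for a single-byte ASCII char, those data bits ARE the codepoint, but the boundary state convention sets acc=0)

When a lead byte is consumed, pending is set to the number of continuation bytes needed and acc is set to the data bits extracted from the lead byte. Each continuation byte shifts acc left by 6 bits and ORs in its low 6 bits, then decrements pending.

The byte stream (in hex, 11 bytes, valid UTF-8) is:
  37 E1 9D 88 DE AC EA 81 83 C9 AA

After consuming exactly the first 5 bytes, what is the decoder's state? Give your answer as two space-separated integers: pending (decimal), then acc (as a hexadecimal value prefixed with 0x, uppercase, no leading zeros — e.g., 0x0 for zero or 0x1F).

Answer: 1 0x1E

Derivation:
Byte[0]=37: 1-byte. pending=0, acc=0x0
Byte[1]=E1: 3-byte lead. pending=2, acc=0x1
Byte[2]=9D: continuation. acc=(acc<<6)|0x1D=0x5D, pending=1
Byte[3]=88: continuation. acc=(acc<<6)|0x08=0x1748, pending=0
Byte[4]=DE: 2-byte lead. pending=1, acc=0x1E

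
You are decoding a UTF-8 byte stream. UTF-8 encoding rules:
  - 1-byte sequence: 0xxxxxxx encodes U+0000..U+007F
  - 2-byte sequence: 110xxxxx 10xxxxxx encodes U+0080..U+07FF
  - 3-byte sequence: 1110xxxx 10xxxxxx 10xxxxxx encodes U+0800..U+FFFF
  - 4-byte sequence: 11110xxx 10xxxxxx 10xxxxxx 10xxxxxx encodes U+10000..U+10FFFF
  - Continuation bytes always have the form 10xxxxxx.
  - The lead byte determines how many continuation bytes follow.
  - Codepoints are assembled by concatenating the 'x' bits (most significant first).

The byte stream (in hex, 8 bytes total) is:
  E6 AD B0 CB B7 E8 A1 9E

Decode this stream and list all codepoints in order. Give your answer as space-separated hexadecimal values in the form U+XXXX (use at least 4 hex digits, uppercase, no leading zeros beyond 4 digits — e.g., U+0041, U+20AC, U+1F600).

Answer: U+6B70 U+02F7 U+885E

Derivation:
Byte[0]=E6: 3-byte lead, need 2 cont bytes. acc=0x6
Byte[1]=AD: continuation. acc=(acc<<6)|0x2D=0x1AD
Byte[2]=B0: continuation. acc=(acc<<6)|0x30=0x6B70
Completed: cp=U+6B70 (starts at byte 0)
Byte[3]=CB: 2-byte lead, need 1 cont bytes. acc=0xB
Byte[4]=B7: continuation. acc=(acc<<6)|0x37=0x2F7
Completed: cp=U+02F7 (starts at byte 3)
Byte[5]=E8: 3-byte lead, need 2 cont bytes. acc=0x8
Byte[6]=A1: continuation. acc=(acc<<6)|0x21=0x221
Byte[7]=9E: continuation. acc=(acc<<6)|0x1E=0x885E
Completed: cp=U+885E (starts at byte 5)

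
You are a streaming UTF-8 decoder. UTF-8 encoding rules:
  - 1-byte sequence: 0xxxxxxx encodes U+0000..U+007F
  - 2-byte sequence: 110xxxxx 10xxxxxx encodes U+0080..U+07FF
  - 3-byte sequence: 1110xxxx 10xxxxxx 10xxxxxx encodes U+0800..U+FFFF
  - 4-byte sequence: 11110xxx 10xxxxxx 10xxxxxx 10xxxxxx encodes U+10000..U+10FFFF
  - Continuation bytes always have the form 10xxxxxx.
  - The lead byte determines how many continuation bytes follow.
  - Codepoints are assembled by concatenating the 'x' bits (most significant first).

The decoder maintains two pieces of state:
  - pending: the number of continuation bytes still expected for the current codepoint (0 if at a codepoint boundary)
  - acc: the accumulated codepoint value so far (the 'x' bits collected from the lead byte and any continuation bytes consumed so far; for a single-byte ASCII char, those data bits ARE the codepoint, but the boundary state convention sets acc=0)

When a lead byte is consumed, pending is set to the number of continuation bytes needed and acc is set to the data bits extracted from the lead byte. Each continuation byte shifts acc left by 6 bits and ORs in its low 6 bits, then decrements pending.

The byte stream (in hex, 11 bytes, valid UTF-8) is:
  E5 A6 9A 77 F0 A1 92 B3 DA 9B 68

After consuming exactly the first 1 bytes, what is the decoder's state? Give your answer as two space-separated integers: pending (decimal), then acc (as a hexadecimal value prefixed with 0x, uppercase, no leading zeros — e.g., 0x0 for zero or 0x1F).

Byte[0]=E5: 3-byte lead. pending=2, acc=0x5

Answer: 2 0x5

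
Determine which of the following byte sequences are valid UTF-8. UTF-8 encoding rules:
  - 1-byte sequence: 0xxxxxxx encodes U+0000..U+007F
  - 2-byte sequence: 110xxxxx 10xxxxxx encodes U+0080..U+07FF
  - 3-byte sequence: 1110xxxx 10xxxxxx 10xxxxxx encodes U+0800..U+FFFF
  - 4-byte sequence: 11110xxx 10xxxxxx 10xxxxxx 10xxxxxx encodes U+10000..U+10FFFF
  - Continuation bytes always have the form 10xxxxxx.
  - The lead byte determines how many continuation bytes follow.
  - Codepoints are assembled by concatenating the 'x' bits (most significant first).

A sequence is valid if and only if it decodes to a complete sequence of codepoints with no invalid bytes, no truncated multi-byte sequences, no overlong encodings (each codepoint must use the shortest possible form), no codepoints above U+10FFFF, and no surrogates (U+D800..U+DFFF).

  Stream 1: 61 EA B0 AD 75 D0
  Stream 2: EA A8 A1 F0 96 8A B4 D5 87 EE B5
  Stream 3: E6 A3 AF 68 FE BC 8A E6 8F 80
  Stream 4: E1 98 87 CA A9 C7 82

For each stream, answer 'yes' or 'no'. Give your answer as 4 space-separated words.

Answer: no no no yes

Derivation:
Stream 1: error at byte offset 6. INVALID
Stream 2: error at byte offset 11. INVALID
Stream 3: error at byte offset 4. INVALID
Stream 4: decodes cleanly. VALID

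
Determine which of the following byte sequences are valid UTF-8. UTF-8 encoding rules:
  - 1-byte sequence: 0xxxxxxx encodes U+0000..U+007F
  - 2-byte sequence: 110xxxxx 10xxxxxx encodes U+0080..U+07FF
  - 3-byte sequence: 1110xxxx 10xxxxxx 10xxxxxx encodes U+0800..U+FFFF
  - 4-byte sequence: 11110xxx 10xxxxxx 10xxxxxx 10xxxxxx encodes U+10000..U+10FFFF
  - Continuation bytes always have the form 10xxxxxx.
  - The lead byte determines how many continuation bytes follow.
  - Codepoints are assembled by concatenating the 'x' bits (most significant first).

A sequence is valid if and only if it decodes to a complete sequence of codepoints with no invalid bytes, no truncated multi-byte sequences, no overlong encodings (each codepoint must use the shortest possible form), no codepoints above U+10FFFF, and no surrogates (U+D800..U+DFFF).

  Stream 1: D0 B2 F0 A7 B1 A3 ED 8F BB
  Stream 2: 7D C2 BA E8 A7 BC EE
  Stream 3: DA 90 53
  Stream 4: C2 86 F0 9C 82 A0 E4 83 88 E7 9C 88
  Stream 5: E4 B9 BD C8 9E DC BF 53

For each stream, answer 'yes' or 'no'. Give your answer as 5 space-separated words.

Answer: yes no yes yes yes

Derivation:
Stream 1: decodes cleanly. VALID
Stream 2: error at byte offset 7. INVALID
Stream 3: decodes cleanly. VALID
Stream 4: decodes cleanly. VALID
Stream 5: decodes cleanly. VALID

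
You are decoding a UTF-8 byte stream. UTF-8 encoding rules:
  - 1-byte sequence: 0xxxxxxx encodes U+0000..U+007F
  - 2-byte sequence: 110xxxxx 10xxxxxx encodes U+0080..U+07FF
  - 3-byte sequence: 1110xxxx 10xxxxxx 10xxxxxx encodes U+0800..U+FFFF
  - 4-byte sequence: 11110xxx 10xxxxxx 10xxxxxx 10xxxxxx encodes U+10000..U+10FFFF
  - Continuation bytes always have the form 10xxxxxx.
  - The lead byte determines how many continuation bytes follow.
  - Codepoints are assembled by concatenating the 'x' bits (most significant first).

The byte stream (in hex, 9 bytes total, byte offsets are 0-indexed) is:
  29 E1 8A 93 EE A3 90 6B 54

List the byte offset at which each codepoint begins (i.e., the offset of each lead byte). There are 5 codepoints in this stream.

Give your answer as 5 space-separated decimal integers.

Byte[0]=29: 1-byte ASCII. cp=U+0029
Byte[1]=E1: 3-byte lead, need 2 cont bytes. acc=0x1
Byte[2]=8A: continuation. acc=(acc<<6)|0x0A=0x4A
Byte[3]=93: continuation. acc=(acc<<6)|0x13=0x1293
Completed: cp=U+1293 (starts at byte 1)
Byte[4]=EE: 3-byte lead, need 2 cont bytes. acc=0xE
Byte[5]=A3: continuation. acc=(acc<<6)|0x23=0x3A3
Byte[6]=90: continuation. acc=(acc<<6)|0x10=0xE8D0
Completed: cp=U+E8D0 (starts at byte 4)
Byte[7]=6B: 1-byte ASCII. cp=U+006B
Byte[8]=54: 1-byte ASCII. cp=U+0054

Answer: 0 1 4 7 8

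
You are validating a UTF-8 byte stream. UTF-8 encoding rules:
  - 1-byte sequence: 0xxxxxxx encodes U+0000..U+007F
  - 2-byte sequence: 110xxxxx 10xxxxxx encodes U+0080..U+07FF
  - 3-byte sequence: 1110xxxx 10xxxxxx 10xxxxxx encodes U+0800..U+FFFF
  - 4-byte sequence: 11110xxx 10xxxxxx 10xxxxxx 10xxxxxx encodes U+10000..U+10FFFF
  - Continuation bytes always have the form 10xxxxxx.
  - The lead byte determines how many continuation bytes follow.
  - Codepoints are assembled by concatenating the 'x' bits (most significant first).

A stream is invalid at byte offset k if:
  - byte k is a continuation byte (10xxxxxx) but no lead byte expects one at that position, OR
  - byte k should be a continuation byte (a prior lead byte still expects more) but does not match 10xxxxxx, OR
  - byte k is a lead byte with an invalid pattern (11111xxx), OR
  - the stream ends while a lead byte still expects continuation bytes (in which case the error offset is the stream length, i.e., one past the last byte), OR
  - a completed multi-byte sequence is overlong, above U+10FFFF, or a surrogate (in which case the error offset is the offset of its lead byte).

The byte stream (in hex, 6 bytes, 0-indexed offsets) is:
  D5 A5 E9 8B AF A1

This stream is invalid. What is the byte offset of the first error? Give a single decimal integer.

Answer: 5

Derivation:
Byte[0]=D5: 2-byte lead, need 1 cont bytes. acc=0x15
Byte[1]=A5: continuation. acc=(acc<<6)|0x25=0x565
Completed: cp=U+0565 (starts at byte 0)
Byte[2]=E9: 3-byte lead, need 2 cont bytes. acc=0x9
Byte[3]=8B: continuation. acc=(acc<<6)|0x0B=0x24B
Byte[4]=AF: continuation. acc=(acc<<6)|0x2F=0x92EF
Completed: cp=U+92EF (starts at byte 2)
Byte[5]=A1: INVALID lead byte (not 0xxx/110x/1110/11110)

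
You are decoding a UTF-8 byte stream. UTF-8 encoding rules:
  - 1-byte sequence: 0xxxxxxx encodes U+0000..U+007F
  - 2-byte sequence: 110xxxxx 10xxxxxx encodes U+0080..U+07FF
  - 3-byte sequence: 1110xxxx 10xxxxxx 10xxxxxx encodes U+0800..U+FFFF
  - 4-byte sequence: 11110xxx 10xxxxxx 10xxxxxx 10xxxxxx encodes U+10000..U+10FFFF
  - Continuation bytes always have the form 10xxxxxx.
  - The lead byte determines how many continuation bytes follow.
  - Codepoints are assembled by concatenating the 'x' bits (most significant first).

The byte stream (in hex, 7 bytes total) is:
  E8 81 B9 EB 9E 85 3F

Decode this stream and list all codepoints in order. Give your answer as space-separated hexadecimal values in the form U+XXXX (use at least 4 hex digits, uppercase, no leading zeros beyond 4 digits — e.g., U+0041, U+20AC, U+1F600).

Answer: U+8079 U+B785 U+003F

Derivation:
Byte[0]=E8: 3-byte lead, need 2 cont bytes. acc=0x8
Byte[1]=81: continuation. acc=(acc<<6)|0x01=0x201
Byte[2]=B9: continuation. acc=(acc<<6)|0x39=0x8079
Completed: cp=U+8079 (starts at byte 0)
Byte[3]=EB: 3-byte lead, need 2 cont bytes. acc=0xB
Byte[4]=9E: continuation. acc=(acc<<6)|0x1E=0x2DE
Byte[5]=85: continuation. acc=(acc<<6)|0x05=0xB785
Completed: cp=U+B785 (starts at byte 3)
Byte[6]=3F: 1-byte ASCII. cp=U+003F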